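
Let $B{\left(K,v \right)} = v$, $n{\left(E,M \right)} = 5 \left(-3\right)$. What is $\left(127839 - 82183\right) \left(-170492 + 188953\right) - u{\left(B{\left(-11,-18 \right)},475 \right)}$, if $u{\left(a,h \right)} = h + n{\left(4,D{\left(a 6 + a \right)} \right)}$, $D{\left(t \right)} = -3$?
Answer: $842854956$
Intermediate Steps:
$n{\left(E,M \right)} = -15$
$u{\left(a,h \right)} = -15 + h$ ($u{\left(a,h \right)} = h - 15 = -15 + h$)
$\left(127839 - 82183\right) \left(-170492 + 188953\right) - u{\left(B{\left(-11,-18 \right)},475 \right)} = \left(127839 - 82183\right) \left(-170492 + 188953\right) - \left(-15 + 475\right) = 45656 \cdot 18461 - 460 = 842855416 - 460 = 842854956$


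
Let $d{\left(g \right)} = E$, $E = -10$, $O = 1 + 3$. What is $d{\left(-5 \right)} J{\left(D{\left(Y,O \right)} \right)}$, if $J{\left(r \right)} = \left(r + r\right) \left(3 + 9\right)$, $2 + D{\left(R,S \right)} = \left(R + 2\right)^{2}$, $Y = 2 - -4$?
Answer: $-14880$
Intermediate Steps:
$Y = 6$ ($Y = 2 + 4 = 6$)
$O = 4$
$D{\left(R,S \right)} = -2 + \left(2 + R\right)^{2}$ ($D{\left(R,S \right)} = -2 + \left(R + 2\right)^{2} = -2 + \left(2 + R\right)^{2}$)
$d{\left(g \right)} = -10$
$J{\left(r \right)} = 24 r$ ($J{\left(r \right)} = 2 r 12 = 24 r$)
$d{\left(-5 \right)} J{\left(D{\left(Y,O \right)} \right)} = - 10 \cdot 24 \left(-2 + \left(2 + 6\right)^{2}\right) = - 10 \cdot 24 \left(-2 + 8^{2}\right) = - 10 \cdot 24 \left(-2 + 64\right) = - 10 \cdot 24 \cdot 62 = \left(-10\right) 1488 = -14880$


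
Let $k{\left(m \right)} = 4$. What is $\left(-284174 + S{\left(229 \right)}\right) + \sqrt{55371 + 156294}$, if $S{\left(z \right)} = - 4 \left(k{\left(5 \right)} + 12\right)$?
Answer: $-284238 + \sqrt{211665} \approx -2.8378 \cdot 10^{5}$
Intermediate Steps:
$S{\left(z \right)} = -64$ ($S{\left(z \right)} = - 4 \left(4 + 12\right) = \left(-4\right) 16 = -64$)
$\left(-284174 + S{\left(229 \right)}\right) + \sqrt{55371 + 156294} = \left(-284174 - 64\right) + \sqrt{55371 + 156294} = -284238 + \sqrt{211665}$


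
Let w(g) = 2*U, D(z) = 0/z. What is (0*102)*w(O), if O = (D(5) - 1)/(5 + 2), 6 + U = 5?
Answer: 0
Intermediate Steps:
D(z) = 0
U = -1 (U = -6 + 5 = -1)
O = -1/7 (O = (0 - 1)/(5 + 2) = -1/7 ≈ -0.14286)
w(g) = -2 (w(g) = 2*(-1) = -2)
(0*102)*w(O) = (0*102)*(-2) = 0*(-2) = 0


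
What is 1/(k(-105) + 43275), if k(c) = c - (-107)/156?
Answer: 156/6734627 ≈ 2.3164e-5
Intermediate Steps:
k(c) = 107/156 + c (k(c) = c - (-107)/156 = c - 1*(-107/156) = c + 107/156 = 107/156 + c)
1/(k(-105) + 43275) = 1/((107/156 - 105) + 43275) = 1/(-16273/156 + 43275) = 1/(6734627/156) = 156/6734627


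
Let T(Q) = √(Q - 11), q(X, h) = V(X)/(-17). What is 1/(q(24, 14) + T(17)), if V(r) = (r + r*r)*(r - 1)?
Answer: -39100/31739711 - 289*√6/190438266 ≈ -0.0012356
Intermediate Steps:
V(r) = (-1 + r)*(r + r²) (V(r) = (r + r²)*(-1 + r) = (-1 + r)*(r + r²))
q(X, h) = -X³/17 + X/17 (q(X, h) = (X³ - X)/(-17) = (X³ - X)*(-1/17) = -X³/17 + X/17)
T(Q) = √(-11 + Q)
1/(q(24, 14) + T(17)) = 1/((1/17)*24*(1 - 1*24²) + √(-11 + 17)) = 1/((1/17)*24*(1 - 1*576) + √6) = 1/((1/17)*24*(1 - 576) + √6) = 1/((1/17)*24*(-575) + √6) = 1/(-13800/17 + √6)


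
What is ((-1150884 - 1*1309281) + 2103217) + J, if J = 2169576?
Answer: 1812628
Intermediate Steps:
((-1150884 - 1*1309281) + 2103217) + J = ((-1150884 - 1*1309281) + 2103217) + 2169576 = ((-1150884 - 1309281) + 2103217) + 2169576 = (-2460165 + 2103217) + 2169576 = -356948 + 2169576 = 1812628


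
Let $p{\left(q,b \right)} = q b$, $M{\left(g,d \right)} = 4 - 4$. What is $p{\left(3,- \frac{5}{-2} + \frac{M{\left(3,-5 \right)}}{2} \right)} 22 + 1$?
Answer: $166$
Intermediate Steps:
$M{\left(g,d \right)} = 0$ ($M{\left(g,d \right)} = 4 - 4 = 0$)
$p{\left(q,b \right)} = b q$
$p{\left(3,- \frac{5}{-2} + \frac{M{\left(3,-5 \right)}}{2} \right)} 22 + 1 = \left(- \frac{5}{-2} + \frac{0}{2}\right) 3 \cdot 22 + 1 = \left(\left(-5\right) \left(- \frac{1}{2}\right) + 0 \cdot \frac{1}{2}\right) 3 \cdot 22 + 1 = \left(\frac{5}{2} + 0\right) 3 \cdot 22 + 1 = \frac{5}{2} \cdot 3 \cdot 22 + 1 = \frac{15}{2} \cdot 22 + 1 = 165 + 1 = 166$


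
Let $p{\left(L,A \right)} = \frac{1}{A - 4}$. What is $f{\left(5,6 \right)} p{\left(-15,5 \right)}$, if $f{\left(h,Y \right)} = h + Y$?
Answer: $11$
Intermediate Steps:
$f{\left(h,Y \right)} = Y + h$
$p{\left(L,A \right)} = \frac{1}{-4 + A}$
$f{\left(5,6 \right)} p{\left(-15,5 \right)} = \frac{6 + 5}{-4 + 5} = \frac{11}{1} = 11 \cdot 1 = 11$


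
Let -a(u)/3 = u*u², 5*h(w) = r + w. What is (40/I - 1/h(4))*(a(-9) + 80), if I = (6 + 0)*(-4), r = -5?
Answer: 22670/3 ≈ 7556.7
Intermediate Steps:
h(w) = -1 + w/5 (h(w) = (-5 + w)/5 = -1 + w/5)
I = -24 (I = 6*(-4) = -24)
a(u) = -3*u³ (a(u) = -3*u*u² = -3*u³)
(40/I - 1/h(4))*(a(-9) + 80) = (40/(-24) - 1/(-1 + (⅕)*4))*(-3*(-9)³ + 80) = (40*(-1/24) - 1/(-1 + ⅘))*(-3*(-729) + 80) = (-5/3 - 1/(-⅕))*(2187 + 80) = (-5/3 - 1*(-5))*2267 = (-5/3 + 5)*2267 = (10/3)*2267 = 22670/3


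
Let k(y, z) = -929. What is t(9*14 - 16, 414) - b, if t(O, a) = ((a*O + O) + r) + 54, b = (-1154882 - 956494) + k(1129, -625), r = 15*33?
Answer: 2158504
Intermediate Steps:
r = 495
b = -2112305 (b = (-1154882 - 956494) - 929 = -2111376 - 929 = -2112305)
t(O, a) = 549 + O + O*a (t(O, a) = ((a*O + O) + 495) + 54 = ((O*a + O) + 495) + 54 = ((O + O*a) + 495) + 54 = (495 + O + O*a) + 54 = 549 + O + O*a)
t(9*14 - 16, 414) - b = (549 + (9*14 - 16) + (9*14 - 16)*414) - 1*(-2112305) = (549 + (126 - 16) + (126 - 16)*414) + 2112305 = (549 + 110 + 110*414) + 2112305 = (549 + 110 + 45540) + 2112305 = 46199 + 2112305 = 2158504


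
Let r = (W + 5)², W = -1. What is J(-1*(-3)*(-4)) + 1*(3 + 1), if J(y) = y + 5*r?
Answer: 72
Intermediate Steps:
r = 16 (r = (-1 + 5)² = 4² = 16)
J(y) = 80 + y (J(y) = y + 5*16 = y + 80 = 80 + y)
J(-1*(-3)*(-4)) + 1*(3 + 1) = (80 - 1*(-3)*(-4)) + 1*(3 + 1) = (80 + 3*(-4)) + 1*4 = (80 - 12) + 4 = 68 + 4 = 72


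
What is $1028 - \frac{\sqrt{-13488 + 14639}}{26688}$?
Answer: $1028 - \frac{\sqrt{1151}}{26688} \approx 1028.0$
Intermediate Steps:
$1028 - \frac{\sqrt{-13488 + 14639}}{26688} = 1028 - \sqrt{1151} \cdot \frac{1}{26688} = 1028 - \frac{\sqrt{1151}}{26688}$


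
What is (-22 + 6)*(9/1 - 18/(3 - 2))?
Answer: 144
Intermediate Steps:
(-22 + 6)*(9/1 - 18/(3 - 2)) = -16*(9*1 - 18/1) = -16*(9 - 18*1) = -16*(9 - 18) = -16*(-9) = 144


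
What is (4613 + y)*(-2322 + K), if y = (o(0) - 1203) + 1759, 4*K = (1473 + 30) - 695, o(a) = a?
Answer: -10958280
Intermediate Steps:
K = 202 (K = ((1473 + 30) - 695)/4 = (1503 - 695)/4 = (1/4)*808 = 202)
y = 556 (y = (0 - 1203) + 1759 = -1203 + 1759 = 556)
(4613 + y)*(-2322 + K) = (4613 + 556)*(-2322 + 202) = 5169*(-2120) = -10958280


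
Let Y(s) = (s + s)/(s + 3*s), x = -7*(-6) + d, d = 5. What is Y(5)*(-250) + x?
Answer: -78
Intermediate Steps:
x = 47 (x = -7*(-6) + 5 = 42 + 5 = 47)
Y(s) = ½ (Y(s) = (2*s)/((4*s)) = (2*s)*(1/(4*s)) = ½)
Y(5)*(-250) + x = (½)*(-250) + 47 = -125 + 47 = -78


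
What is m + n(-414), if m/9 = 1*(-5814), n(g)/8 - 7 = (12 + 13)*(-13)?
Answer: -54870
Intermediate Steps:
n(g) = -2544 (n(g) = 56 + 8*((12 + 13)*(-13)) = 56 + 8*(25*(-13)) = 56 + 8*(-325) = 56 - 2600 = -2544)
m = -52326 (m = 9*(1*(-5814)) = 9*(-5814) = -52326)
m + n(-414) = -52326 - 2544 = -54870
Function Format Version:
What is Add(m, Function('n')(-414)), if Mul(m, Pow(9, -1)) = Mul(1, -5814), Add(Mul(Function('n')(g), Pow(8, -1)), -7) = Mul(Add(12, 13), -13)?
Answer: -54870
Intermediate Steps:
Function('n')(g) = -2544 (Function('n')(g) = Add(56, Mul(8, Mul(Add(12, 13), -13))) = Add(56, Mul(8, Mul(25, -13))) = Add(56, Mul(8, -325)) = Add(56, -2600) = -2544)
m = -52326 (m = Mul(9, Mul(1, -5814)) = Mul(9, -5814) = -52326)
Add(m, Function('n')(-414)) = Add(-52326, -2544) = -54870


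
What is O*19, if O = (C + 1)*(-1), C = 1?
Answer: -38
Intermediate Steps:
O = -2 (O = (1 + 1)*(-1) = 2*(-1) = -2)
O*19 = -2*19 = -38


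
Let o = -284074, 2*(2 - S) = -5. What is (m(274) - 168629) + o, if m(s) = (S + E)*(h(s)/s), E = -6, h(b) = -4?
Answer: -62020308/137 ≈ -4.5270e+5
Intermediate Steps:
S = 9/2 (S = 2 - 1/2*(-5) = 2 + 5/2 = 9/2 ≈ 4.5000)
m(s) = 6/s (m(s) = (9/2 - 6)*(-4/s) = -(-6)/s = 6/s)
(m(274) - 168629) + o = (6/274 - 168629) - 284074 = (6*(1/274) - 168629) - 284074 = (3/137 - 168629) - 284074 = -23102170/137 - 284074 = -62020308/137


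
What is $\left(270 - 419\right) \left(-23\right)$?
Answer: $3427$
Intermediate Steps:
$\left(270 - 419\right) \left(-23\right) = \left(-149\right) \left(-23\right) = 3427$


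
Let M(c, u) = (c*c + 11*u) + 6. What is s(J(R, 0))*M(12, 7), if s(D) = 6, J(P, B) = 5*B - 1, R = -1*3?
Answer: 1362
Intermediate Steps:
M(c, u) = 6 + c² + 11*u (M(c, u) = (c² + 11*u) + 6 = 6 + c² + 11*u)
R = -3
J(P, B) = -1 + 5*B
s(J(R, 0))*M(12, 7) = 6*(6 + 12² + 11*7) = 6*(6 + 144 + 77) = 6*227 = 1362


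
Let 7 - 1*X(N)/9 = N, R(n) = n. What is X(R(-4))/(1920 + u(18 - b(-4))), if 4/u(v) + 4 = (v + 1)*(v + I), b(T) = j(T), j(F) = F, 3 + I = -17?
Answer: 2079/40322 ≈ 0.051560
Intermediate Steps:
I = -20 (I = -3 - 17 = -20)
b(T) = T
X(N) = 63 - 9*N
u(v) = 4/(-4 + (1 + v)*(-20 + v)) (u(v) = 4/(-4 + (v + 1)*(v - 20)) = 4/(-4 + (1 + v)*(-20 + v)))
X(R(-4))/(1920 + u(18 - b(-4))) = (63 - 9*(-4))/(1920 + 4/(-24 + (18 - 1*(-4))² - 19*(18 - 1*(-4)))) = (63 + 36)/(1920 + 4/(-24 + (18 + 4)² - 19*(18 + 4))) = 99/(1920 + 4/(-24 + 22² - 19*22)) = 99/(1920 + 4/(-24 + 484 - 418)) = 99/(1920 + 4/42) = 99/(1920 + 4*(1/42)) = 99/(1920 + 2/21) = 99/(40322/21) = (21/40322)*99 = 2079/40322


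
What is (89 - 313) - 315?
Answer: -539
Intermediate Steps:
(89 - 313) - 315 = -224 - 315 = -539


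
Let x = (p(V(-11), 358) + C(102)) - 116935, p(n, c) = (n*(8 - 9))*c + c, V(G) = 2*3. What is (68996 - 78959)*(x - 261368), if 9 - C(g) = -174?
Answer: 3785043330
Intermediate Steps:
V(G) = 6
C(g) = 183 (C(g) = 9 - 1*(-174) = 9 + 174 = 183)
p(n, c) = c - c*n (p(n, c) = (n*(-1))*c + c = (-n)*c + c = -c*n + c = c - c*n)
x = -118542 (x = (358*(1 - 1*6) + 183) - 116935 = (358*(1 - 6) + 183) - 116935 = (358*(-5) + 183) - 116935 = (-1790 + 183) - 116935 = -1607 - 116935 = -118542)
(68996 - 78959)*(x - 261368) = (68996 - 78959)*(-118542 - 261368) = -9963*(-379910) = 3785043330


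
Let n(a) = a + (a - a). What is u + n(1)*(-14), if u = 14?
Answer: 0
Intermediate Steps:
n(a) = a (n(a) = a + 0 = a)
u + n(1)*(-14) = 14 + 1*(-14) = 14 - 14 = 0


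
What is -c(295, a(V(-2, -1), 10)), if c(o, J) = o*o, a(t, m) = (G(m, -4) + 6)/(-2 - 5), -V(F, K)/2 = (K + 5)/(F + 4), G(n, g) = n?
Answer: -87025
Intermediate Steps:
V(F, K) = -2*(5 + K)/(4 + F) (V(F, K) = -2*(K + 5)/(F + 4) = -2*(5 + K)/(4 + F))
a(t, m) = -6/7 - m/7 (a(t, m) = (m + 6)/(-2 - 5) = (6 + m)/(-7) = (6 + m)*(-1/7) = -6/7 - m/7)
c(o, J) = o**2
-c(295, a(V(-2, -1), 10)) = -1*295**2 = -1*87025 = -87025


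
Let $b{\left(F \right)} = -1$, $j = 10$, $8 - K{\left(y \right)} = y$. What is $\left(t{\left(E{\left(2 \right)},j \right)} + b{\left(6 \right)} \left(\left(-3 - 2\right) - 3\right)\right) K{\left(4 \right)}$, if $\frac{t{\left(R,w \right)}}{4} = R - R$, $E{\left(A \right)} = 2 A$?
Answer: $32$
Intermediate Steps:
$K{\left(y \right)} = 8 - y$
$t{\left(R,w \right)} = 0$ ($t{\left(R,w \right)} = 4 \left(R - R\right) = 4 \cdot 0 = 0$)
$\left(t{\left(E{\left(2 \right)},j \right)} + b{\left(6 \right)} \left(\left(-3 - 2\right) - 3\right)\right) K{\left(4 \right)} = \left(0 - \left(\left(-3 - 2\right) - 3\right)\right) \left(8 - 4\right) = \left(0 - \left(-5 - 3\right)\right) 4 = \left(0 - -8\right) 4 = \left(0 + 8\right) 4 = 8 \cdot 4 = 32$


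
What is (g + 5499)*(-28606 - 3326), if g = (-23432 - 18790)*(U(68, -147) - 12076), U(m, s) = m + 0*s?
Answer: -16189756305300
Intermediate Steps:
U(m, s) = m (U(m, s) = m + 0 = m)
g = 507001776 (g = (-23432 - 18790)*(68 - 12076) = -42222*(-12008) = 507001776)
(g + 5499)*(-28606 - 3326) = (507001776 + 5499)*(-28606 - 3326) = 507007275*(-31932) = -16189756305300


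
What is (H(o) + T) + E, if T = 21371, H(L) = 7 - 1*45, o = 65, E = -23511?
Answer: -2178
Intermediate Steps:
H(L) = -38 (H(L) = 7 - 45 = -38)
(H(o) + T) + E = (-38 + 21371) - 23511 = 21333 - 23511 = -2178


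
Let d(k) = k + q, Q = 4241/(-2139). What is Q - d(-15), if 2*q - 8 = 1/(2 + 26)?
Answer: 1077989/119784 ≈ 8.9994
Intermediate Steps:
q = 225/56 (q = 4 + 1/(2*(2 + 26)) = 4 + (½)/28 = 4 + (½)*(1/28) = 4 + 1/56 = 225/56 ≈ 4.0179)
Q = -4241/2139 (Q = 4241*(-1/2139) = -4241/2139 ≈ -1.9827)
d(k) = 225/56 + k (d(k) = k + 225/56 = 225/56 + k)
Q - d(-15) = -4241/2139 - (225/56 - 15) = -4241/2139 - 1*(-615/56) = -4241/2139 + 615/56 = 1077989/119784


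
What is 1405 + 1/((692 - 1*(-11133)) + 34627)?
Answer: 65265061/46452 ≈ 1405.0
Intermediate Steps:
1405 + 1/((692 - 1*(-11133)) + 34627) = 1405 + 1/((692 + 11133) + 34627) = 1405 + 1/(11825 + 34627) = 1405 + 1/46452 = 65265061/46452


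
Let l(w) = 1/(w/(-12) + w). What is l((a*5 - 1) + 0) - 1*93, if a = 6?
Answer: -29655/319 ≈ -92.962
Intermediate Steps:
l(w) = 12/(11*w) (l(w) = 1/(w*(-1/12) + w) = 1/(-w/12 + w) = 1/(11*w/12) = 12/(11*w))
l((a*5 - 1) + 0) - 1*93 = 12/(11*((6*5 - 1) + 0)) - 1*93 = 12/(11*((30 - 1) + 0)) - 93 = 12/(11*(29 + 0)) - 93 = (12/11)/29 - 93 = (12/11)*(1/29) - 93 = 12/319 - 93 = -29655/319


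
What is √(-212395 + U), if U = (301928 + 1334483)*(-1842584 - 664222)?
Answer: I*√4102165125661 ≈ 2.0254e+6*I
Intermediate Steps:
U = -4102164913266 (U = 1636411*(-2506806) = -4102164913266)
√(-212395 + U) = √(-212395 - 4102164913266) = √(-4102165125661) = I*√4102165125661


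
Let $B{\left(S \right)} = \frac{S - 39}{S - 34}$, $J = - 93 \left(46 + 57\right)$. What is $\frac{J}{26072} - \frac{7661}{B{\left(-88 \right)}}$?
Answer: $- \frac{24369202757}{3311144} \approx -7359.8$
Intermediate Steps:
$J = -9579$ ($J = \left(-93\right) 103 = -9579$)
$B{\left(S \right)} = \frac{-39 + S}{-34 + S}$
$\frac{J}{26072} - \frac{7661}{B{\left(-88 \right)}} = - \frac{9579}{26072} - \frac{7661}{\frac{1}{-34 - 88} \left(-39 - 88\right)} = \left(-9579\right) \frac{1}{26072} - \frac{7661}{\frac{1}{-122} \left(-127\right)} = - \frac{9579}{26072} - \frac{7661}{\left(- \frac{1}{122}\right) \left(-127\right)} = - \frac{9579}{26072} - \frac{7661}{\frac{127}{122}} = - \frac{9579}{26072} - \frac{934642}{127} = - \frac{24369202757}{3311144}$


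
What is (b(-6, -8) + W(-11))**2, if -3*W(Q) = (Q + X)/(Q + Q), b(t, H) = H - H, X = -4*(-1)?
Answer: 49/4356 ≈ 0.011249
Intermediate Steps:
X = 4
b(t, H) = 0
W(Q) = -(4 + Q)/(6*Q) (W(Q) = -(Q + 4)/(3*(Q + Q)) = -(4 + Q)/(3*(2*Q)) = -(4 + Q)*1/(2*Q)/3 = -(4 + Q)/(6*Q))
(b(-6, -8) + W(-11))**2 = (0 + (1/6)*(-4 - 1*(-11))/(-11))**2 = (0 + (1/6)*(-1/11)*(-4 + 11))**2 = (0 + (1/6)*(-1/11)*7)**2 = (0 - 7/66)**2 = (-7/66)**2 = 49/4356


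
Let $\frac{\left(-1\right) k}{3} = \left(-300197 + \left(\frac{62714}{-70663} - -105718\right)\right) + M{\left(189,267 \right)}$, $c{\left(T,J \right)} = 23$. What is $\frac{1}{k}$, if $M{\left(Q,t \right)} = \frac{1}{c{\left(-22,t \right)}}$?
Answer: $\frac{1625249}{948234516090} \approx 1.714 \cdot 10^{-6}$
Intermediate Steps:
$M{\left(Q,t \right)} = \frac{1}{23}$
$k = \frac{948234516090}{1625249}$ ($k = - 3 \left(\left(-300197 + \left(\frac{62714}{-70663} - -105718\right)\right) + \frac{1}{23}\right) = - 3 \left(\left(-300197 + \left(62714 \left(- \frac{1}{70663}\right) + 105718\right)\right) + \frac{1}{23}\right) = - 3 \left(\left(-300197 + \left(- \frac{62714}{70663} + 105718\right)\right) + \frac{1}{23}\right) = - 3 \left(\left(-300197 + \frac{7470288320}{70663}\right) + \frac{1}{23}\right) = - 3 \left(- \frac{13742532291}{70663} + \frac{1}{23}\right) = \left(-3\right) \left(- \frac{316078172030}{1625249}\right) = \frac{948234516090}{1625249} \approx 5.8344 \cdot 10^{5}$)
$\frac{1}{k} = \frac{1}{\frac{948234516090}{1625249}} = \frac{1625249}{948234516090}$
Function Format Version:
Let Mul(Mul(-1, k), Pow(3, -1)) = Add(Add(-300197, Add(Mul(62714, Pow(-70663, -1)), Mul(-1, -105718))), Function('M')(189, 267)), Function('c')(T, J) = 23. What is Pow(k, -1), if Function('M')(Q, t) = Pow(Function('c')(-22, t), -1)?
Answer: Rational(1625249, 948234516090) ≈ 1.7140e-6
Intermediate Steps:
Function('M')(Q, t) = Rational(1, 23) (Function('M')(Q, t) = Pow(23, -1) = Rational(1, 23))
k = Rational(948234516090, 1625249) (k = Mul(-3, Add(Add(-300197, Add(Mul(62714, Pow(-70663, -1)), Mul(-1, -105718))), Rational(1, 23))) = Mul(-3, Add(Add(-300197, Add(Mul(62714, Rational(-1, 70663)), 105718)), Rational(1, 23))) = Mul(-3, Add(Add(-300197, Add(Rational(-62714, 70663), 105718)), Rational(1, 23))) = Mul(-3, Add(Add(-300197, Rational(7470288320, 70663)), Rational(1, 23))) = Mul(-3, Add(Rational(-13742532291, 70663), Rational(1, 23))) = Mul(-3, Rational(-316078172030, 1625249)) = Rational(948234516090, 1625249) ≈ 5.8344e+5)
Pow(k, -1) = Pow(Rational(948234516090, 1625249), -1) = Rational(1625249, 948234516090)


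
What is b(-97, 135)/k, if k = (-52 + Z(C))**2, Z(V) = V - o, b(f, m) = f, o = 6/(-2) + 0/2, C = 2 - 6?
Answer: -97/2809 ≈ -0.034532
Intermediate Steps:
C = -4
o = -3 (o = 6*(-1/2) + 0*(1/2) = -3 + 0 = -3)
Z(V) = 3 + V (Z(V) = V - 1*(-3) = V + 3 = 3 + V)
k = 2809 (k = (-52 + (3 - 4))**2 = (-52 - 1)**2 = (-53)**2 = 2809)
b(-97, 135)/k = -97/2809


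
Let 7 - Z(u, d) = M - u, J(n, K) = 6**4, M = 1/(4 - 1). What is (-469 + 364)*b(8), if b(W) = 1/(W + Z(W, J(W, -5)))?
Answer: -315/68 ≈ -4.6324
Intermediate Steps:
M = 1/3 ≈ 0.33333
J(n, K) = 1296
Z(u, d) = 20/3 + u (Z(u, d) = 7 - (1/3 - u) = 7 + (-1/3 + u) = 20/3 + u)
b(W) = 1/(20/3 + 2*W) (b(W) = 1/(W + (20/3 + W)) = 1/(20/3 + 2*W))
(-469 + 364)*b(8) = (-469 + 364)*(3/(2*(10 + 3*8))) = -315/(2*(10 + 24)) = -315/(2*34) = -105*3/68 = -315/68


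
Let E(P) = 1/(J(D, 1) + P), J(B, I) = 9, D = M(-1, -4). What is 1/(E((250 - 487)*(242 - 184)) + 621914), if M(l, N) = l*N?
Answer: 13737/8543232617 ≈ 1.6079e-6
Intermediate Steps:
M(l, N) = N*l
D = 4 (D = -4*(-1) = 4)
E(P) = 1/(9 + P)
1/(E((250 - 487)*(242 - 184)) + 621914) = 1/(1/(9 + (250 - 487)*(242 - 184)) + 621914) = 1/(1/(9 - 237*58) + 621914) = 1/(1/(9 - 13746) + 621914) = 1/(1/(-13737) + 621914) = 1/(-1/13737 + 621914) = 1/(8543232617/13737) = 13737/8543232617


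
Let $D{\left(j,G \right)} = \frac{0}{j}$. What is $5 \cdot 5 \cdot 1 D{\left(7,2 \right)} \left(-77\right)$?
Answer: $0$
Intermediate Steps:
$D{\left(j,G \right)} = 0$
$5 \cdot 5 \cdot 1 D{\left(7,2 \right)} \left(-77\right) = 5 \cdot 5 \cdot 1 \cdot 0 \left(-77\right) = 25 \cdot 1 \cdot 0 \left(-77\right) = 25 \cdot 0 \left(-77\right) = 0 \left(-77\right) = 0$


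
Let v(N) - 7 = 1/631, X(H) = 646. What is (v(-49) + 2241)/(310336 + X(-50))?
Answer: 1418489/196229642 ≈ 0.0072287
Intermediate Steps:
v(N) = 4418/631 (v(N) = 7 + 1/631 = 4418/631)
(v(-49) + 2241)/(310336 + X(-50)) = (4418/631 + 2241)/(310336 + 646) = (1418489/631)/310982 = (1418489/631)*(1/310982) = 1418489/196229642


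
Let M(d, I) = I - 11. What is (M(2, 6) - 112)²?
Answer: 13689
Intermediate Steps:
M(d, I) = -11 + I
(M(2, 6) - 112)² = ((-11 + 6) - 112)² = (-5 - 112)² = (-117)² = 13689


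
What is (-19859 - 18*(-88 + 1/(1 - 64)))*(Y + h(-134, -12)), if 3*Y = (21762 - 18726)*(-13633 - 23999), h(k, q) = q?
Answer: 4871767851108/7 ≈ 6.9597e+11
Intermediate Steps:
Y = -38083584 (Y = ((21762 - 18726)*(-13633 - 23999))/3 = (3036*(-37632))/3 = (⅓)*(-114250752) = -38083584)
(-19859 - 18*(-88 + 1/(1 - 64)))*(Y + h(-134, -12)) = (-19859 - 18*(-88 + 1/(1 - 64)))*(-38083584 - 12) = (-19859 - 18*(-88 + 1/(-63)))*(-38083596) = (-19859 - 18*(-88 - 1/63))*(-38083596) = (-19859 - 18*(-5545/63))*(-38083596) = (-19859 + 11090/7)*(-38083596) = -127923/7*(-38083596) = 4871767851108/7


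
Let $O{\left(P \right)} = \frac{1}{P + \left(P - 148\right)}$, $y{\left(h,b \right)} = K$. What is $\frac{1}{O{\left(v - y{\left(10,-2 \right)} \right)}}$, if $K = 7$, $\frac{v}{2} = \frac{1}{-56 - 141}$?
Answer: $- \frac{31918}{197} \approx -162.02$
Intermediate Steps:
$v = - \frac{2}{197}$ ($v = \frac{2}{-56 - 141} = \frac{2}{-197} = 2 \left(- \frac{1}{197}\right) = - \frac{2}{197} \approx -0.010152$)
$y{\left(h,b \right)} = 7$
$O{\left(P \right)} = \frac{1}{-148 + 2 P}$ ($O{\left(P \right)} = \frac{1}{P + \left(-148 + P\right)} = \frac{1}{-148 + 2 P}$)
$\frac{1}{O{\left(v - y{\left(10,-2 \right)} \right)}} = \frac{1}{\frac{1}{2} \frac{1}{-74 - \frac{1381}{197}}} = \frac{1}{\frac{1}{2} \frac{1}{- \frac{15959}{197}}} = \frac{1}{\frac{1}{2} \left(- \frac{197}{15959}\right)} = \frac{1}{- \frac{197}{31918}} = - \frac{31918}{197}$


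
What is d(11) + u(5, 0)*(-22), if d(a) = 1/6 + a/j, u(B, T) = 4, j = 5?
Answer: -2569/30 ≈ -85.633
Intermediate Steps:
d(a) = ⅙ + a/5 (d(a) = 1/6 + a/5 = 1*(⅙) + a*(⅕) = ⅙ + a/5)
d(11) + u(5, 0)*(-22) = (⅙ + (⅕)*11) + 4*(-22) = (⅙ + 11/5) - 88 = 71/30 - 88 = -2569/30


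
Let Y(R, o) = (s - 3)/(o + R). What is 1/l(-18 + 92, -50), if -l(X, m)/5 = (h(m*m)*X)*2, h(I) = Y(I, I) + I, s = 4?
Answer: -250/462500037 ≈ -5.4054e-7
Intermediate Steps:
Y(R, o) = 1/(R + o) (Y(R, o) = (4 - 3)/(o + R) = 1/(R + o))
h(I) = I + 1/(2*I) (h(I) = 1/(I + I) + I = 1/(2*I) + I = I + 1/(2*I))
l(X, m) = -10*X*(m² + 1/(2*m²)) (l(X, m) = -5*(m*m + 1/(2*((m*m))))*X*2 = -5*(m² + 1/(2*(m²)))*X*2 = -5*(m² + 1/(2*m²))*X*2 = -5*X*(m² + 1/(2*m²))*2 = -10*X*(m² + 1/(2*m²)))
1/l(-18 + 92, -50) = 1/(-5*(-18 + 92)*(1 + 2*(-50)⁴)/(-50)²) = 1/(-5*74*1/2500*(1 + 2*6250000)) = 1/(-5*74*1/2500*(1 + 12500000)) = 1/(-5*74*1/2500*12500001) = 1/(-462500037/250) = -250/462500037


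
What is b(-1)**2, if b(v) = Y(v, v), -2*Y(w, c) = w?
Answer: 1/4 ≈ 0.25000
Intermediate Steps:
Y(w, c) = -w/2
b(v) = -v/2
b(-1)**2 = (-1/2*(-1))**2 = (1/2)**2 = 1/4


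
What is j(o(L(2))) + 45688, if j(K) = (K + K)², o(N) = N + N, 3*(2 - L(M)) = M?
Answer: 411448/9 ≈ 45716.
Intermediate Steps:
L(M) = 2 - M/3
o(N) = 2*N
j(K) = 4*K² (j(K) = (2*K)² = 4*K²)
j(o(L(2))) + 45688 = 4*(2*(2 - ⅓*2))² + 45688 = 4*(2*(2 - ⅔))² + 45688 = 4*(2*(4/3))² + 45688 = 4*(8/3)² + 45688 = 4*(64/9) + 45688 = 256/9 + 45688 = 411448/9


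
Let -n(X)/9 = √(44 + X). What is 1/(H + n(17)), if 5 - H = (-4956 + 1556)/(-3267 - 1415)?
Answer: -7807235/8992656132 - 5480281*√61/2997552044 ≈ -0.015147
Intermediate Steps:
n(X) = -9*√(44 + X)
H = 10005/2341 (H = 5 - (-4956 + 1556)/(-3267 - 1415) = 5 - (-3400)/(-4682) = 5 - (-3400)*(-1)/4682 = 5 - 1*1700/2341 = 5 - 1700/2341 = 10005/2341 ≈ 4.2738)
1/(H + n(17)) = 1/(10005/2341 - 9*√(44 + 17)) = 1/(10005/2341 - 9*√61)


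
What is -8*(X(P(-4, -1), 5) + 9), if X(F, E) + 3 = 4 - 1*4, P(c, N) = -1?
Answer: -48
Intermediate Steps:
X(F, E) = -3 (X(F, E) = -3 + (4 - 1*4) = -3 + (4 - 4) = -3 + 0 = -3)
-8*(X(P(-4, -1), 5) + 9) = -8*(-3 + 9) = -8*6 = -48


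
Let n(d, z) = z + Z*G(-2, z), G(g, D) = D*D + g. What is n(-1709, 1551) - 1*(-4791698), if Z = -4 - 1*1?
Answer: -7234746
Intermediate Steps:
G(g, D) = g + D² (G(g, D) = D² + g = g + D²)
Z = -5 (Z = -4 - 1 = -5)
n(d, z) = 10 + z - 5*z² (n(d, z) = z - 5*(-2 + z²) = z + (10 - 5*z²) = 10 + z - 5*z²)
n(-1709, 1551) - 1*(-4791698) = (10 + 1551 - 5*1551²) - 1*(-4791698) = (10 + 1551 - 5*2405601) + 4791698 = (10 + 1551 - 12028005) + 4791698 = -12026444 + 4791698 = -7234746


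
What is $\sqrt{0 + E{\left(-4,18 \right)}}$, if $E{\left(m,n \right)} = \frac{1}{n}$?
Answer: $\frac{\sqrt{2}}{6} \approx 0.2357$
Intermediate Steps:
$\sqrt{0 + E{\left(-4,18 \right)}} = \sqrt{0 + \frac{1}{18}} = \sqrt{\frac{1}{18}} = \frac{\sqrt{2}}{6}$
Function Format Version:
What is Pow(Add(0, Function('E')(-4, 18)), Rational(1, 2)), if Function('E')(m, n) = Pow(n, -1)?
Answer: Mul(Rational(1, 6), Pow(2, Rational(1, 2))) ≈ 0.23570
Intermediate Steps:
Pow(Add(0, Function('E')(-4, 18)), Rational(1, 2)) = Pow(Add(0, Pow(18, -1)), Rational(1, 2)) = Pow(Add(0, Rational(1, 18)), Rational(1, 2)) = Pow(Rational(1, 18), Rational(1, 2)) = Mul(Rational(1, 6), Pow(2, Rational(1, 2)))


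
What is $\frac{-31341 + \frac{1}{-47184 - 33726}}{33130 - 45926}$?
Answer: $\frac{2535800311}{1035324360} \approx 2.4493$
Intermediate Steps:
$\frac{-31341 + \frac{1}{-47184 - 33726}}{33130 - 45926} = \frac{-31341 + \frac{1}{-80910}}{-12796} = \left(-31341 - \frac{1}{80910}\right) \left(- \frac{1}{12796}\right) = \left(- \frac{2535800311}{80910}\right) \left(- \frac{1}{12796}\right) = \frac{2535800311}{1035324360}$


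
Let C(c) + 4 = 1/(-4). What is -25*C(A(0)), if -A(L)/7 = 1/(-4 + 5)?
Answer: 425/4 ≈ 106.25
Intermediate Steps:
A(L) = -7 (A(L) = -7/(-4 + 5) = -7/1 = -7*1 = -7)
C(c) = -17/4 (C(c) = -4 + 1/(-4) = -4 - ¼ = -17/4)
-25*C(A(0)) = -25*(-17/4) = 425/4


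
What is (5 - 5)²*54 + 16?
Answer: 16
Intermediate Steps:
(5 - 5)²*54 + 16 = 0²*54 + 16 = 0*54 + 16 = 0 + 16 = 16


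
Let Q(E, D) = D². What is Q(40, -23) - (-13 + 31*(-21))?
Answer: 1193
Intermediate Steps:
Q(40, -23) - (-13 + 31*(-21)) = (-23)² - (-13 + 31*(-21)) = 529 - (-13 - 651) = 529 - 1*(-664) = 529 + 664 = 1193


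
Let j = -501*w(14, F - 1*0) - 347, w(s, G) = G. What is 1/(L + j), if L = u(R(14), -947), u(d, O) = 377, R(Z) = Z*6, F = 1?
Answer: -1/471 ≈ -0.0021231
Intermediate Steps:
R(Z) = 6*Z
L = 377
j = -848 (j = -501*(1 - 1*0) - 347 = -501*(1 + 0) - 347 = -501*1 - 347 = -501 - 347 = -848)
1/(L + j) = 1/(377 - 848) = 1/(-471) = -1/471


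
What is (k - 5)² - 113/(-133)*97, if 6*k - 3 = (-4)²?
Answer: 410689/4788 ≈ 85.775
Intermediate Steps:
k = 19/6 (k = ½ + (⅙)*(-4)² = ½ + (⅙)*16 = ½ + 8/3 = 19/6 ≈ 3.1667)
(k - 5)² - 113/(-133)*97 = (19/6 - 5)² - 113/(-133)*97 = (-11/6)² - 113*(-1/133)*97 = 121/36 + (113/133)*97 = 121/36 + 10961/133 = 410689/4788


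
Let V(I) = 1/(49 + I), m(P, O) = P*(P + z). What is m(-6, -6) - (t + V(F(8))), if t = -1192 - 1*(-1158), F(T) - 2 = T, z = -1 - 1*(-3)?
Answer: 3421/59 ≈ 57.983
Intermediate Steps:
z = 2 (z = -1 + 3 = 2)
F(T) = 2 + T
m(P, O) = P*(2 + P) (m(P, O) = P*(P + 2) = P*(2 + P))
t = -34 (t = -1192 + 1158 = -34)
m(-6, -6) - (t + V(F(8))) = -6*(2 - 6) - (-34 + 1/(49 + (2 + 8))) = -6*(-4) - (-34 + 1/(49 + 10)) = 24 - (-34 + 1/59) = 24 - 1*(-2005/59) = 24 + 2005/59 = 3421/59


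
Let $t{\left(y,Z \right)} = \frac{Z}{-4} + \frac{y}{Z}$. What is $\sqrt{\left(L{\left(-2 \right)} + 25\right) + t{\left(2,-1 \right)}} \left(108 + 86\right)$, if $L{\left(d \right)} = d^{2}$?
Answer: $97 \sqrt{109} \approx 1012.7$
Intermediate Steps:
$t{\left(y,Z \right)} = - \frac{Z}{4} + \frac{y}{Z}$ ($t{\left(y,Z \right)} = Z \left(- \frac{1}{4}\right) + \frac{y}{Z} = - \frac{Z}{4} + \frac{y}{Z}$)
$\sqrt{\left(L{\left(-2 \right)} + 25\right) + t{\left(2,-1 \right)}} \left(108 + 86\right) = \sqrt{\left(\left(-2\right)^{2} + 25\right) + \left(\left(- \frac{1}{4}\right) \left(-1\right) + \frac{2}{-1}\right)} \left(108 + 86\right) = \sqrt{\left(4 + 25\right) + \left(\frac{1}{4} + 2 \left(-1\right)\right)} 194 = \sqrt{29 + \left(\frac{1}{4} - 2\right)} 194 = \sqrt{29 - \frac{7}{4}} \cdot 194 = \sqrt{\frac{109}{4}} \cdot 194 = \frac{\sqrt{109}}{2} \cdot 194 = 97 \sqrt{109}$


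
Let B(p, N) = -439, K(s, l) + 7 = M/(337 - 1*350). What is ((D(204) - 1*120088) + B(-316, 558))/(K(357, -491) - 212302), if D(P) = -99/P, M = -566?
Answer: 106546297/187642668 ≈ 0.56781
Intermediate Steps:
K(s, l) = 475/13 (K(s, l) = -7 - 566/(337 - 1*350) = -7 - 566/(337 - 350) = -7 - 566/(-13) = -7 - 566*(-1/13) = -7 + 566/13 = 475/13)
((D(204) - 1*120088) + B(-316, 558))/(K(357, -491) - 212302) = ((-99/204 - 1*120088) - 439)/(475/13 - 212302) = ((-99*1/204 - 120088) - 439)/(-2759451/13) = ((-33/68 - 120088) - 439)*(-13/2759451) = (-8166017/68 - 439)*(-13/2759451) = -8195869/68*(-13/2759451) = 106546297/187642668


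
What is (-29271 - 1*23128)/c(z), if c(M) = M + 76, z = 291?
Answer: -52399/367 ≈ -142.78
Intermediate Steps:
c(M) = 76 + M
(-29271 - 1*23128)/c(z) = (-29271 - 1*23128)/(76 + 291) = (-29271 - 23128)/367 = -52399*1/367 = -52399/367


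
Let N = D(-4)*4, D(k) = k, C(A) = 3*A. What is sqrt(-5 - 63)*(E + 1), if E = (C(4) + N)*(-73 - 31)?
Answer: 834*I*sqrt(17) ≈ 3438.7*I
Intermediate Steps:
N = -16 (N = -4*4 = -16)
E = 416 (E = (3*4 - 16)*(-73 - 31) = (12 - 16)*(-104) = -4*(-104) = 416)
sqrt(-5 - 63)*(E + 1) = sqrt(-5 - 63)*(416 + 1) = sqrt(-68)*417 = (2*I*sqrt(17))*417 = 834*I*sqrt(17)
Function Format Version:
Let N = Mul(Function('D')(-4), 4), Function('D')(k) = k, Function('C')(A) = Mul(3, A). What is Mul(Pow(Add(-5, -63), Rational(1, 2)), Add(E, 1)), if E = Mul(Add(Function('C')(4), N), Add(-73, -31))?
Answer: Mul(834, I, Pow(17, Rational(1, 2))) ≈ Mul(3438.7, I)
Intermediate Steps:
N = -16 (N = Mul(-4, 4) = -16)
E = 416 (E = Mul(Add(Mul(3, 4), -16), Add(-73, -31)) = Mul(Add(12, -16), -104) = Mul(-4, -104) = 416)
Mul(Pow(Add(-5, -63), Rational(1, 2)), Add(E, 1)) = Mul(Pow(Add(-5, -63), Rational(1, 2)), Add(416, 1)) = Mul(Pow(-68, Rational(1, 2)), 417) = Mul(Mul(2, I, Pow(17, Rational(1, 2))), 417) = Mul(834, I, Pow(17, Rational(1, 2)))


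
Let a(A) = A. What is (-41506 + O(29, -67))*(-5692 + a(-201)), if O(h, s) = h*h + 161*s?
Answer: 303206636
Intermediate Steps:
O(h, s) = h² + 161*s
(-41506 + O(29, -67))*(-5692 + a(-201)) = (-41506 + (29² + 161*(-67)))*(-5692 - 201) = (-41506 + (841 - 10787))*(-5893) = (-41506 - 9946)*(-5893) = -51452*(-5893) = 303206636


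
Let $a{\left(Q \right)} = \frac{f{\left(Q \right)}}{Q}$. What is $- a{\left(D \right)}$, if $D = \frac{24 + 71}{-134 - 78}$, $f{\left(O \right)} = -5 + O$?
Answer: $- \frac{231}{19} \approx -12.158$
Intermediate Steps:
$D = - \frac{95}{212}$ ($D = \frac{95}{-212} = 95 \left(- \frac{1}{212}\right) = - \frac{95}{212} \approx -0.44811$)
$a{\left(Q \right)} = \frac{-5 + Q}{Q}$
$- a{\left(D \right)} = - \frac{-5 - \frac{95}{212}}{- \frac{95}{212}} = - \frac{\left(-212\right) \left(-1155\right)}{95 \cdot 212} = \left(-1\right) \frac{231}{19} = - \frac{231}{19}$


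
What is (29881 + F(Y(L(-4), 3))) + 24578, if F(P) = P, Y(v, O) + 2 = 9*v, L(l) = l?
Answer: 54421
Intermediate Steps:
Y(v, O) = -2 + 9*v
(29881 + F(Y(L(-4), 3))) + 24578 = (29881 + (-2 + 9*(-4))) + 24578 = (29881 + (-2 - 36)) + 24578 = (29881 - 38) + 24578 = 29843 + 24578 = 54421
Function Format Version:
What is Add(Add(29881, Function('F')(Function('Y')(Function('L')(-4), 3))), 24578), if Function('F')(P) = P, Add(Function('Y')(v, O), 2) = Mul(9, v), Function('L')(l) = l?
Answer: 54421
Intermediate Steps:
Function('Y')(v, O) = Add(-2, Mul(9, v))
Add(Add(29881, Function('F')(Function('Y')(Function('L')(-4), 3))), 24578) = Add(Add(29881, Add(-2, Mul(9, -4))), 24578) = Add(Add(29881, Add(-2, -36)), 24578) = Add(Add(29881, -38), 24578) = Add(29843, 24578) = 54421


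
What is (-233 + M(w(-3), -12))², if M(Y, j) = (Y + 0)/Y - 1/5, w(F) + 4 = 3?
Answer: 1347921/25 ≈ 53917.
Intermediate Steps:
w(F) = -1 (w(F) = -4 + 3 = -1)
M(Y, j) = ⅘ (M(Y, j) = Y/Y - 1*⅕ = 1 - ⅕ = ⅘)
(-233 + M(w(-3), -12))² = (-233 + ⅘)² = (-1161/5)² = 1347921/25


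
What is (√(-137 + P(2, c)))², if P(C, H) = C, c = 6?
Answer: -135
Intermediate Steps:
(√(-137 + P(2, c)))² = (√(-137 + 2))² = (√(-135))² = (3*I*√15)² = -135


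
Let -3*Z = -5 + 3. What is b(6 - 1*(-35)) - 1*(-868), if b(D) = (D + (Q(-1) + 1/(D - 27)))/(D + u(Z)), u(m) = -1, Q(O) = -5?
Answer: 97317/112 ≈ 868.90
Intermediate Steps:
Z = ⅔ (Z = -(-5 + 3)/3 = -⅓*(-2) = ⅔ ≈ 0.66667)
b(D) = (-5 + D + 1/(-27 + D))/(-1 + D) (b(D) = (D + (-5 + 1/(D - 27)))/(D - 1) = (D + (-5 + 1/(-27 + D)))/(-1 + D) = (-5 + D + 1/(-27 + D))/(-1 + D))
b(6 - 1*(-35)) - 1*(-868) = (136 + (6 - 1*(-35))² - 32*(6 - 1*(-35)))/(27 + (6 - 1*(-35))² - 28*(6 - 1*(-35))) - 1*(-868) = (136 + (6 + 35)² - 32*(6 + 35))/(27 + (6 + 35)² - 28*(6 + 35)) + 868 = (136 + 41² - 32*41)/(27 + 41² - 28*41) + 868 = (136 + 1681 - 1312)/(27 + 1681 - 1148) + 868 = 505/560 + 868 = (1/560)*505 + 868 = 101/112 + 868 = 97317/112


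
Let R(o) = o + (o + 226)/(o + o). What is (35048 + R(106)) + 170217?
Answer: 10884746/53 ≈ 2.0537e+5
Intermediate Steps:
R(o) = o + (226 + o)/(2*o) (R(o) = o + (226 + o)/((2*o)) = o + (226 + o)*(1/(2*o)) = o + (226 + o)/(2*o))
(35048 + R(106)) + 170217 = (35048 + (1/2 + 106 + 113/106)) + 170217 = (35048 + 5701/53) + 170217 = 1863245/53 + 170217 = 10884746/53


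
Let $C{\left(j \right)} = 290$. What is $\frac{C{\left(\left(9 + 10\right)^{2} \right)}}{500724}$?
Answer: $\frac{145}{250362} \approx 0.00057916$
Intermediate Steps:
$\frac{C{\left(\left(9 + 10\right)^{2} \right)}}{500724} = \frac{290}{500724} = 290 \cdot \frac{1}{500724} = \frac{145}{250362}$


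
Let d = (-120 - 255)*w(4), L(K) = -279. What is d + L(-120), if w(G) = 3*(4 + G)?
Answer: -9279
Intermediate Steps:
w(G) = 12 + 3*G
d = -9000 (d = (-120 - 255)*(12 + 3*4) = -375*(12 + 12) = -375*24 = -9000)
d + L(-120) = -9000 - 279 = -9279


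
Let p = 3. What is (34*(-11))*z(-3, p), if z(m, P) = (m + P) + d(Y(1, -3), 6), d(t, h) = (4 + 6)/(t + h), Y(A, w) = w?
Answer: -3740/3 ≈ -1246.7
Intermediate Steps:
d(t, h) = 10/(h + t)
z(m, P) = 10/3 + P + m (z(m, P) = (m + P) + 10/(6 - 3) = (P + m) + 10/3 = 10/3 + P + m)
(34*(-11))*z(-3, p) = (34*(-11))*(10/3 + 3 - 3) = -374*10/3 = -3740/3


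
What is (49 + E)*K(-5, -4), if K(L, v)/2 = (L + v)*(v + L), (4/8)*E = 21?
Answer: 14742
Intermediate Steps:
E = 42 (E = 2*21 = 42)
K(L, v) = 2*(L + v)² (K(L, v) = 2*((L + v)*(v + L)) = 2*((L + v)*(L + v)) = 2*(L + v)²)
(49 + E)*K(-5, -4) = (49 + 42)*(2*(-5 - 4)²) = 91*(2*(-9)²) = 91*(2*81) = 91*162 = 14742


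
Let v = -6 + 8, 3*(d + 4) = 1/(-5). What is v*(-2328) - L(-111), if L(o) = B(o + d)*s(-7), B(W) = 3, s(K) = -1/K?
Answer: -32595/7 ≈ -4656.4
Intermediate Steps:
d = -61/15 (d = -4 + (⅓)/(-5) = -4 + (⅓)*(-⅕) = -4 - 1/15 = -61/15 ≈ -4.0667)
v = 2
L(o) = 3/7 (L(o) = 3*(-1/(-7)) = 3*(-1*(-⅐)) = 3*(⅐) = 3/7)
v*(-2328) - L(-111) = 2*(-2328) - 1*3/7 = -4656 - 3/7 = -32595/7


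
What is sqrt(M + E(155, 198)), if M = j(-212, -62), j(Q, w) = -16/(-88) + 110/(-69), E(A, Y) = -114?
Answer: I*sqrt(66486882)/759 ≈ 10.743*I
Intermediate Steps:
j(Q, w) = -1072/759 (j(Q, w) = -16*(-1/88) + 110*(-1/69) = 2/11 - 110/69 = -1072/759)
M = -1072/759 ≈ -1.4124
sqrt(M + E(155, 198)) = sqrt(-1072/759 - 114) = sqrt(-87598/759) = I*sqrt(66486882)/759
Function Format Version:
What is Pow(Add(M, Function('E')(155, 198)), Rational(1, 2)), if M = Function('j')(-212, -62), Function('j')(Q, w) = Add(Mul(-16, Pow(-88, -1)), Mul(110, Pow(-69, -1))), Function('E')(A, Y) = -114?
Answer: Mul(Rational(1, 759), I, Pow(66486882, Rational(1, 2))) ≈ Mul(10.743, I)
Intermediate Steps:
Function('j')(Q, w) = Rational(-1072, 759) (Function('j')(Q, w) = Add(Mul(-16, Rational(-1, 88)), Mul(110, Rational(-1, 69))) = Add(Rational(2, 11), Rational(-110, 69)) = Rational(-1072, 759))
M = Rational(-1072, 759) ≈ -1.4124
Pow(Add(M, Function('E')(155, 198)), Rational(1, 2)) = Pow(Add(Rational(-1072, 759), -114), Rational(1, 2)) = Pow(Rational(-87598, 759), Rational(1, 2)) = Mul(Rational(1, 759), I, Pow(66486882, Rational(1, 2)))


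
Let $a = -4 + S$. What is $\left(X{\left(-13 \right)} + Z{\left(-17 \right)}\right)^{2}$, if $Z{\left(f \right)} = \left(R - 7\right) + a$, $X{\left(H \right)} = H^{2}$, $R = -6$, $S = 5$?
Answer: $24649$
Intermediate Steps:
$a = 1$ ($a = -4 + 5 = 1$)
$Z{\left(f \right)} = -12$ ($Z{\left(f \right)} = \left(-6 - 7\right) + 1 = -13 + 1 = -12$)
$\left(X{\left(-13 \right)} + Z{\left(-17 \right)}\right)^{2} = \left(\left(-13\right)^{2} - 12\right)^{2} = \left(169 - 12\right)^{2} = 157^{2} = 24649$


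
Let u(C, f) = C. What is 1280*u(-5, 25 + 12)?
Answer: -6400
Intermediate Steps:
1280*u(-5, 25 + 12) = 1280*(-5) = -6400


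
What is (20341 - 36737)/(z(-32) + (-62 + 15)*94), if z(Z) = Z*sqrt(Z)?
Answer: 18109382/4887873 - 524672*I*sqrt(2)/4887873 ≈ 3.705 - 0.1518*I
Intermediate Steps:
z(Z) = Z**(3/2)
(20341 - 36737)/(z(-32) + (-62 + 15)*94) = (20341 - 36737)/((-32)**(3/2) + (-62 + 15)*94) = -16396/(-128*I*sqrt(2) - 47*94) = -16396/(-128*I*sqrt(2) - 4418) = -16396/(-4418 - 128*I*sqrt(2))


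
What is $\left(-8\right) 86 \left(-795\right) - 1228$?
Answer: $545732$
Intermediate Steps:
$\left(-8\right) 86 \left(-795\right) - 1228 = \left(-688\right) \left(-795\right) - 1228 = 546960 - 1228 = 545732$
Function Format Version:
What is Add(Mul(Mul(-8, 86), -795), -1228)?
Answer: 545732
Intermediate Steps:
Add(Mul(Mul(-8, 86), -795), -1228) = Add(Mul(-688, -795), -1228) = Add(546960, -1228) = 545732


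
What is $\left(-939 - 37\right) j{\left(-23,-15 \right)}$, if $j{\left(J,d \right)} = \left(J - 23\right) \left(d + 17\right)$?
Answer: $89792$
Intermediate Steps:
$j{\left(J,d \right)} = \left(-23 + J\right) \left(17 + d\right)$
$\left(-939 - 37\right) j{\left(-23,-15 \right)} = \left(-939 - 37\right) \left(-391 - -345 + 17 \left(-23\right) - -345\right) = - 976 \left(-391 + 345 - 391 + 345\right) = \left(-976\right) \left(-92\right) = 89792$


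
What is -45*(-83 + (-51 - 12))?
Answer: 6570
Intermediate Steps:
-45*(-83 + (-51 - 12)) = -45*(-83 - 63) = -45*(-146) = 6570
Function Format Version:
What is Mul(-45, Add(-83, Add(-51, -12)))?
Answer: 6570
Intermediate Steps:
Mul(-45, Add(-83, Add(-51, -12))) = Mul(-45, Add(-83, -63)) = Mul(-45, -146) = 6570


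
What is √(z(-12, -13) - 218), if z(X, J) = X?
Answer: I*√230 ≈ 15.166*I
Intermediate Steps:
√(z(-12, -13) - 218) = √(-12 - 218) = √(-230) = I*√230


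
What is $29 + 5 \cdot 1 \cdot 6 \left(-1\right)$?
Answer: $-1$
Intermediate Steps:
$29 + 5 \cdot 1 \cdot 6 \left(-1\right) = 29 + 5 \cdot 6 \left(-1\right) = 29 + 30 \left(-1\right) = 29 - 30 = -1$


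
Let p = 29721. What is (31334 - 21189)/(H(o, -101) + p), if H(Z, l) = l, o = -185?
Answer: 2029/5924 ≈ 0.34250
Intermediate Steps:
(31334 - 21189)/(H(o, -101) + p) = (31334 - 21189)/(-101 + 29721) = 10145/29620 = 10145*(1/29620) = 2029/5924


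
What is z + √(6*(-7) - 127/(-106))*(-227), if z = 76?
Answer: 76 - 1135*I*√18338/106 ≈ 76.0 - 1450.0*I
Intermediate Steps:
z + √(6*(-7) - 127/(-106))*(-227) = 76 + √(6*(-7) - 127/(-106))*(-227) = 76 + √(-42 - 127*(-1/106))*(-227) = 76 + √(-42 + 127/106)*(-227) = 76 + √(-4325/106)*(-227) = 76 + (5*I*√18338/106)*(-227) = 76 - 1135*I*√18338/106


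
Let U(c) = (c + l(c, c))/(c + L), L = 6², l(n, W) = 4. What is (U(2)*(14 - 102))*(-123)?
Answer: 32472/19 ≈ 1709.1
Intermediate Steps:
L = 36
U(c) = (4 + c)/(36 + c) (U(c) = (c + 4)/(c + 36) = (4 + c)/(36 + c))
(U(2)*(14 - 102))*(-123) = (((4 + 2)/(36 + 2))*(14 - 102))*(-123) = ((6/38)*(-88))*(-123) = (((1/38)*6)*(-88))*(-123) = ((3/19)*(-88))*(-123) = -264/19*(-123) = 32472/19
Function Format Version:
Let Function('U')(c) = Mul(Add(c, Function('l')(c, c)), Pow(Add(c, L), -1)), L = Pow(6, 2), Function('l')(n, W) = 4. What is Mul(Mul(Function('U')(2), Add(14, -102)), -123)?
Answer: Rational(32472, 19) ≈ 1709.1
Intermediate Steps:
L = 36
Function('U')(c) = Mul(Pow(Add(36, c), -1), Add(4, c)) (Function('U')(c) = Mul(Add(c, 4), Pow(Add(c, 36), -1)) = Mul(Add(4, c), Pow(Add(36, c), -1)) = Mul(Pow(Add(36, c), -1), Add(4, c)))
Mul(Mul(Function('U')(2), Add(14, -102)), -123) = Mul(Mul(Mul(Pow(Add(36, 2), -1), Add(4, 2)), Add(14, -102)), -123) = Mul(Mul(Mul(Pow(38, -1), 6), -88), -123) = Mul(Mul(Mul(Rational(1, 38), 6), -88), -123) = Mul(Mul(Rational(3, 19), -88), -123) = Mul(Rational(-264, 19), -123) = Rational(32472, 19)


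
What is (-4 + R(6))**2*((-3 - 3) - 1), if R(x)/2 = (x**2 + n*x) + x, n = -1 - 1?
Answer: -21952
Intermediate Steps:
n = -2
R(x) = -2*x + 2*x**2 (R(x) = 2*((x**2 - 2*x) + x) = 2*(x**2 - x) = -2*x + 2*x**2)
(-4 + R(6))**2*((-3 - 3) - 1) = (-4 + 2*6*(-1 + 6))**2*((-3 - 3) - 1) = (-4 + 2*6*5)**2*(-6 - 1) = (-4 + 60)**2*(-7) = 56**2*(-7) = 3136*(-7) = -21952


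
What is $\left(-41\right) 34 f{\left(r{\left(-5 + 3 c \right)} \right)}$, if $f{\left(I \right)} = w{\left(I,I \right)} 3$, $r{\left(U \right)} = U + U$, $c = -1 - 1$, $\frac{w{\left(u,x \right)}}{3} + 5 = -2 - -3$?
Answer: $50184$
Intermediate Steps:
$w{\left(u,x \right)} = -12$ ($w{\left(u,x \right)} = -15 + 3 \left(-2 - -3\right) = -15 + 3 \left(-2 + 3\right) = -15 + 3 \cdot 1 = -15 + 3 = -12$)
$c = -2$
$r{\left(U \right)} = 2 U$
$f{\left(I \right)} = -36$ ($f{\left(I \right)} = \left(-12\right) 3 = -36$)
$\left(-41\right) 34 f{\left(r{\left(-5 + 3 c \right)} \right)} = \left(-41\right) 34 \left(-36\right) = \left(-1394\right) \left(-36\right) = 50184$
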